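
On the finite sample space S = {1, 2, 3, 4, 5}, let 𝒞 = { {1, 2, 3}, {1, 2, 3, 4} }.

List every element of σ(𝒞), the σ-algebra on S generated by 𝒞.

Begin from { {}, {1, 2, 3}, {1, 2, 3, 4}, S } (that is, 𝒞 plus ∅ and S).
Round 1 adds 2:
  {5}  = ᶜ of {1, 2, 3, 4}
  {4, 5}  = ᶜ of {1, 2, 3}
  — 6 sets.
Round 2 (1 new):
  {1, 2, 3, 5}  = {1, 2, 3} ∪ {5}
  — 7 sets.
Round 3: +1 →
  {4}  = ᶜ of {1, 2, 3, 5}
  — 8 sets.
Round 4: stable.

Therefore σ(𝒞) = { {}, {4}, {5}, {4, 5}, {1, 2, 3}, {1, 2, 3, 4}, {1, 2, 3, 5}, S } (|σ(𝒞)| = 8).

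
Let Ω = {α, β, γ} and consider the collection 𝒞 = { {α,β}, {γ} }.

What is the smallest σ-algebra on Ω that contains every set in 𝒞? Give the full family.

Start: 𝒞 ∪ {∅, Ω} = { {}, {γ}, {α,β}, Ω }.
Pass 1: already closed under ᶜ and ∪.

|σ(𝒞)| = 4.  σ(𝒞) = { {}, {γ}, {α,β}, Ω }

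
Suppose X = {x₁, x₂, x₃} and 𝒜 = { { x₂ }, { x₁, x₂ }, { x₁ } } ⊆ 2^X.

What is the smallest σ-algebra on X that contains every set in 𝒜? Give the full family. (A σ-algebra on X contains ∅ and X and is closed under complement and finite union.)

Take S₀ = 𝒜 ∪ {∅, X} = { ∅, { x₁ }, { x₂ }, { x₁, x₂ }, X }.
Pass 1: +3 →
  { x₃ }  = X∖{ x₁, x₂ }
  { x₁, x₃ }  = X∖{ x₂ }
  { x₂, x₃ }  = X∖{ x₁ }
  |family| = 8
Pass 2: no new sets; the family is a σ-algebra.

Hence σ(𝒜) has 8 members: { ∅, { x₁ }, { x₂ }, { x₃ }, { x₁, x₂ }, { x₁, x₃ }, { x₂, x₃ }, X }.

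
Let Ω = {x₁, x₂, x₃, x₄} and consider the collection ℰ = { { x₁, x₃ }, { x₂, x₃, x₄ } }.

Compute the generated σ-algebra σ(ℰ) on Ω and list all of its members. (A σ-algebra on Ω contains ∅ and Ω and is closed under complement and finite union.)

|σ(ℰ)| = 8.  σ(ℰ) = { {}, { x₁ }, { x₃ }, { x₁, x₃ }, { x₂, x₄ }, { x₁, x₂, x₄ }, { x₂, x₃, x₄ }, Ω }

Derivation:
Seed the family with ℰ together with ∅ and Ω: { {}, { x₁, x₃ }, { x₂, x₃, x₄ }, Ω }.
Iteration 1 (2 new):
  { x₁ }  = ᶜ of { x₂, x₃, x₄ }
  { x₂, x₄ }  = ᶜ of { x₁, x₃ }
  |family| = 6
Iteration 2. New:
  { x₁, x₂, x₄ }  = { x₂, x₄ } ∪ { x₁ }
  |family| = 7
Iteration 3 adds 1:
  { x₃ }  = ᶜ of { x₁, x₂, x₄ }
  |family| = 8
Iteration 4: already closed under ᶜ and ∪.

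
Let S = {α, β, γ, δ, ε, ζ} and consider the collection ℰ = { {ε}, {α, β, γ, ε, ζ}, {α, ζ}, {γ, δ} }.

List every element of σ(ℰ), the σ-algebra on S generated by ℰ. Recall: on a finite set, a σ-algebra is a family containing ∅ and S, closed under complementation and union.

Answer: σ(ℰ) = { ∅, {β}, {γ}, {δ}, {ε}, {α, ζ}, {β, γ}, {β, δ}, {β, ε}, {γ, δ}, {γ, ε}, {δ, ε}, {α, β, ζ}, {α, γ, ζ}, {α, δ, ζ}, {α, ε, ζ}, {β, γ, δ}, {β, γ, ε}, {β, δ, ε}, {γ, δ, ε}, {α, β, γ, ζ}, {α, β, δ, ζ}, {α, β, ε, ζ}, {α, γ, δ, ζ}, {α, γ, ε, ζ}, {α, δ, ε, ζ}, {β, γ, δ, ε}, {α, β, γ, δ, ζ}, {α, β, γ, ε, ζ}, {α, β, δ, ε, ζ}, {α, γ, δ, ε, ζ}, S }

Derivation:
Seed the family with ℰ together with ∅ and S: { ∅, {ε}, {α, ζ}, {γ, δ}, {α, β, γ, ε, ζ}, S }.
Step 1 (7 new):
  {δ}  = ᶜ of {α, β, γ, ε, ζ}
  {α, ε, ζ}  = {α, ζ} ∪ {ε}
  {γ, δ, ε}  = {γ, δ} ∪ {ε}
  {α, β, ε, ζ}  = ᶜ of {γ, δ}
  {α, γ, δ, ζ}  = {γ, δ} ∪ {α, ζ}
  {β, γ, δ, ε}  = ᶜ of {α, ζ}
  {α, β, γ, δ, ζ}  = ᶜ of {ε}
  — 13 sets.
Step 2. New:
  {β, ε}  = ᶜ of {α, γ, δ, ζ}
  {δ, ε}  = {ε} ∪ {δ}
  {α, β, ζ}  = ᶜ of {γ, δ, ε}
  {α, δ, ζ}  = {α, ζ} ∪ {δ}
  {β, γ, δ}  = ᶜ of {α, ε, ζ}
  {α, δ, ε, ζ}  = {α, ε, ζ} ∪ {δ}
  {α, β, δ, ε, ζ}  = {δ} ∪ {α, β, ε, ζ}
  {α, γ, δ, ε, ζ}  = {γ, δ, ε} ∪ {α, ζ}
  — 21 sets.
Step 3. New:
  {β}  = ᶜ of {α, γ, δ, ε, ζ}
  {γ}  = ᶜ of {α, β, δ, ε, ζ}
  {β, γ}  = ᶜ of {α, δ, ε, ζ}
  {β, γ, ε}  = ᶜ of {α, δ, ζ}
  {β, δ, ε}  = {β, ε} ∪ {δ, ε}
  {α, β, γ, ζ}  = ᶜ of {δ, ε}
  {α, β, δ, ζ}  = {α, δ, ζ} ∪ {α, β, ζ}
  — 28 sets.
Step 4: +4 →
  {β, δ}  = {β} ∪ {δ}
  {γ, ε}  = ᶜ of {α, β, δ, ζ}
  {α, γ, ζ}  = ᶜ of {β, δ, ε}
  {α, γ, ε, ζ}  = {γ} ∪ {α, ε, ζ}
  — 32 sets.
After Step 5 the family is unchanged; done.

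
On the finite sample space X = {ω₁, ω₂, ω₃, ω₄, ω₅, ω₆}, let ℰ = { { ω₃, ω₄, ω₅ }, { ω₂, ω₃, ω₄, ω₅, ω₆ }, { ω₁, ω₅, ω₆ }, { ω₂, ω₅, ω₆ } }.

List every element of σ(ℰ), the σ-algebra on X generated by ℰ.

Take S₀ = ℰ ∪ {∅, X} = { {}, { ω₁, ω₅, ω₆ }, { ω₂, ω₅, ω₆ }, { ω₃, ω₄, ω₅ }, { ω₂, ω₃, ω₄, ω₅, ω₆ }, X }.
Step 1: +6 →
  { ω₁ }  = { ω₂, ω₃, ω₄, ω₅, ω₆ }ᶜ
  { ω₁, ω₂, ω₆ }  = { ω₃, ω₄, ω₅ }ᶜ
  { ω₁, ω₃, ω₄ }  = { ω₂, ω₅, ω₆ }ᶜ
  { ω₂, ω₃, ω₄ }  = { ω₁, ω₅, ω₆ }ᶜ
  { ω₁, ω₂, ω₅, ω₆ }  = { ω₁, ω₅, ω₆ } ∪ { ω₂, ω₅, ω₆ }
  { ω₁, ω₃, ω₄, ω₅, ω₆ }  = { ω₃, ω₄, ω₅ } ∪ { ω₁, ω₅, ω₆ }
  |family| = 12
Step 2. New:
  { ω₂ }  = { ω₁, ω₃, ω₄, ω₅, ω₆ }ᶜ
  { ω₃, ω₄ }  = { ω₁, ω₂, ω₅, ω₆ }ᶜ
  { ω₁, ω₂, ω₃, ω₄ }  = { ω₂, ω₃, ω₄ } ∪ { ω₁, ω₃, ω₄ }
  { ω₁, ω₃, ω₄, ω₅ }  = { ω₃, ω₄, ω₅ } ∪ { ω₁, ω₃, ω₄ }
  { ω₂, ω₃, ω₄, ω₅ }  = { ω₃, ω₄, ω₅ } ∪ { ω₂, ω₃, ω₄ }
  { ω₁, ω₂, ω₃, ω₄, ω₆ }  = { ω₂, ω₃, ω₄ } ∪ { ω₁, ω₂, ω₆ }
  |family| = 18
Step 3. New:
  { ω₅ }  = { ω₁, ω₂, ω₃, ω₄, ω₆ }ᶜ
  { ω₁, ω₂ }  = { ω₂ } ∪ { ω₁ }
  { ω₁, ω₆ }  = { ω₂, ω₃, ω₄, ω₅ }ᶜ
  { ω₂, ω₆ }  = { ω₁, ω₃, ω₄, ω₅ }ᶜ
  { ω₅, ω₆ }  = { ω₁, ω₂, ω₃, ω₄ }ᶜ
  { ω₁, ω₂, ω₃, ω₄, ω₅ }  = { ω₃, ω₄, ω₅ } ∪ { ω₁, ω₂, ω₃, ω₄ }
  |family| = 24
Step 4 adds 7:
  { ω₆ }  = { ω₁, ω₂, ω₃, ω₄, ω₅ }ᶜ
  { ω₁, ω₅ }  = { ω₅ } ∪ { ω₁ }
  { ω₂, ω₅ }  = { ω₂ } ∪ { ω₅ }
  { ω₁, ω₂, ω₅ }  = { ω₁, ω₂ } ∪ { ω₅ }
  { ω₁, ω₃, ω₄, ω₆ }  = { ω₃, ω₄ } ∪ { ω₁, ω₆ }
  { ω₂, ω₃, ω₄, ω₆ }  = { ω₃, ω₄ } ∪ { ω₂, ω₆ }
  { ω₃, ω₄, ω₅, ω₆ }  = { ω₁, ω₂ }ᶜ
  |family| = 31
Step 5: +1 →
  { ω₃, ω₄, ω₆ }  = { ω₁, ω₂, ω₅ }ᶜ
  |family| = 32
Step 6 adds nothing — fixpoint reached.

Therefore σ(ℰ) = { {}, { ω₁ }, { ω₂ }, { ω₅ }, { ω₆ }, { ω₁, ω₂ }, { ω₁, ω₅ }, { ω₁, ω₆ }, { ω₂, ω₅ }, { ω₂, ω₆ }, { ω₃, ω₄ }, { ω₅, ω₆ }, { ω₁, ω₂, ω₅ }, { ω₁, ω₂, ω₆ }, { ω₁, ω₃, ω₄ }, { ω₁, ω₅, ω₆ }, { ω₂, ω₃, ω₄ }, { ω₂, ω₅, ω₆ }, { ω₃, ω₄, ω₅ }, { ω₃, ω₄, ω₆ }, { ω₁, ω₂, ω₃, ω₄ }, { ω₁, ω₂, ω₅, ω₆ }, { ω₁, ω₃, ω₄, ω₅ }, { ω₁, ω₃, ω₄, ω₆ }, { ω₂, ω₃, ω₄, ω₅ }, { ω₂, ω₃, ω₄, ω₆ }, { ω₃, ω₄, ω₅, ω₆ }, { ω₁, ω₂, ω₃, ω₄, ω₅ }, { ω₁, ω₂, ω₃, ω₄, ω₆ }, { ω₁, ω₃, ω₄, ω₅, ω₆ }, { ω₂, ω₃, ω₄, ω₅, ω₆ }, X } (|σ(ℰ)| = 32).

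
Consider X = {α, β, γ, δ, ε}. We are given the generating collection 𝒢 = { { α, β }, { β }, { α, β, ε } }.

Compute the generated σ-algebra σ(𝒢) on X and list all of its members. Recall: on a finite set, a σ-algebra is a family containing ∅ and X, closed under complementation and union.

Take S₀ = 𝒢 ∪ {∅, X} = { {}, { β }, { α, β }, { α, β, ε }, X }.
Step 1. New:
  { γ, δ }  = ᶜ of { α, β, ε }
  { γ, δ, ε }  = ᶜ of { α, β }
  { α, γ, δ, ε }  = ᶜ of { β }
  (now 8)
Step 2. New:
  { β, γ, δ }  = { β } ∪ { γ, δ }
  { α, β, γ, δ }  = { γ, δ } ∪ { α, β }
  { β, γ, δ, ε }  = { β } ∪ { γ, δ, ε }
  (now 11)
Step 3 adds 3:
  { α }  = ᶜ of { β, γ, δ, ε }
  { ε }  = ᶜ of { α, β, γ, δ }
  { α, ε }  = ᶜ of { β, γ, δ }
  (now 14)
Step 4. New:
  { β, ε }  = { β } ∪ { ε }
  { α, γ, δ }  = { γ, δ } ∪ { α }
  (now 16)
Step 5: no new sets; the family is a σ-algebra.

σ(𝒢) = { {}, { α }, { β }, { ε }, { α, β }, { α, ε }, { β, ε }, { γ, δ }, { α, β, ε }, { α, γ, δ }, { β, γ, δ }, { γ, δ, ε }, { α, β, γ, δ }, { α, γ, δ, ε }, { β, γ, δ, ε }, X }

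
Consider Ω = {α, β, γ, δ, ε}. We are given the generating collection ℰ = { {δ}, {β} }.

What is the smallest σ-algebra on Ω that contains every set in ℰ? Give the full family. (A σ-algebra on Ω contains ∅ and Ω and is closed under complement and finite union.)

Take S₀ = ℰ ∪ {∅, Ω} = { {}, {β}, {δ}, Ω }.
Step 1: +3 →
  {β, δ}  = {β} ∪ {δ}
  {α, β, γ, ε}  = {δ}ᶜ
  {α, γ, δ, ε}  = {β}ᶜ
Step 2: 1 new —
  {α, γ, ε}  = {β, δ}ᶜ
Step 3: no new sets; the family is a σ-algebra.

σ(ℰ) = { {}, {β}, {δ}, {β, δ}, {α, γ, ε}, {α, β, γ, ε}, {α, γ, δ, ε}, Ω }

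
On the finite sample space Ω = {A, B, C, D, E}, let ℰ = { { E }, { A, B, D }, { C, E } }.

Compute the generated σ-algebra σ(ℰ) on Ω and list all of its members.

Initial family (5 sets): { ∅, { E }, { C, E }, { A, B, D }, Ω }.
Round 1: +2 →
  { A, B, C, D }  = ᶜ of { E }
  { A, B, D, E }  = { A, B, D } ∪ { E }
  |family| = 7
Round 2 (1 new):
  { C }  = ᶜ of { A, B, D, E }
  |family| = 8
Round 3: stable.

|σ(ℰ)| = 8.  σ(ℰ) = { ∅, { C }, { E }, { C, E }, { A, B, D }, { A, B, C, D }, { A, B, D, E }, Ω }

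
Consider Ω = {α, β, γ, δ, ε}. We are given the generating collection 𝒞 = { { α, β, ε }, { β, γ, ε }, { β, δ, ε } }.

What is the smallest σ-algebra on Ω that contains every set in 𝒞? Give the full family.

Take S₀ = 𝒞 ∪ {∅, Ω} = { {  }, { α, β, ε }, { β, γ, ε }, { β, δ, ε }, Ω }.
Step 1: +6 →
  { α, γ }  = Ω∖{ β, δ, ε }
  { α, δ }  = Ω∖{ β, γ, ε }
  { γ, δ }  = Ω∖{ α, β, ε }
  { α, β, γ, ε }  = { α, β, ε } ∪ { β, γ, ε }
  { α, β, δ, ε }  = { α, β, ε } ∪ { β, δ, ε }
  { β, γ, δ, ε }  = { β, γ, ε } ∪ { β, δ, ε }
  |family| = 11
Step 2: +4 →
  { α }  = Ω∖{ β, γ, δ, ε }
  { γ }  = Ω∖{ α, β, δ, ε }
  { δ }  = Ω∖{ α, β, γ, ε }
  { α, γ, δ }  = { γ, δ } ∪ { α, δ }
  |family| = 15
Step 3: 1 new —
  { β, ε }  = Ω∖{ α, γ, δ }
  |family| = 16
After Step 4 the family is unchanged; done.

Hence σ(𝒞) has 16 members: { {  }, { α }, { γ }, { δ }, { α, γ }, { α, δ }, { β, ε }, { γ, δ }, { α, β, ε }, { α, γ, δ }, { β, γ, ε }, { β, δ, ε }, { α, β, γ, ε }, { α, β, δ, ε }, { β, γ, δ, ε }, Ω }.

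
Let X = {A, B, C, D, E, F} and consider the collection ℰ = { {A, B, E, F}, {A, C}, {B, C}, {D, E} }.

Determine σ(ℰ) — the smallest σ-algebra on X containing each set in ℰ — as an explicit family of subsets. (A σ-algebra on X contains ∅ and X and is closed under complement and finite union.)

Answer: σ(ℰ) = { {}, {A}, {B}, {C}, {D}, {E}, {F}, {A, B}, {A, C}, {A, D}, {A, E}, {A, F}, {B, C}, {B, D}, {B, E}, {B, F}, {C, D}, {C, E}, {C, F}, {D, E}, {D, F}, {E, F}, {A, B, C}, {A, B, D}, {A, B, E}, {A, B, F}, {A, C, D}, {A, C, E}, {A, C, F}, {A, D, E}, {A, D, F}, {A, E, F}, {B, C, D}, {B, C, E}, {B, C, F}, {B, D, E}, {B, D, F}, {B, E, F}, {C, D, E}, {C, D, F}, {C, E, F}, {D, E, F}, {A, B, C, D}, {A, B, C, E}, {A, B, C, F}, {A, B, D, E}, {A, B, D, F}, {A, B, E, F}, {A, C, D, E}, {A, C, D, F}, {A, C, E, F}, {A, D, E, F}, {B, C, D, E}, {B, C, D, F}, {B, C, E, F}, {B, D, E, F}, {C, D, E, F}, {A, B, C, D, E}, {A, B, C, D, F}, {A, B, C, E, F}, {A, B, D, E, F}, {A, C, D, E, F}, {B, C, D, E, F}, X }

Trace:
Seed the family with ℰ together with ∅ and X: { {}, {A, C}, {B, C}, {D, E}, {A, B, E, F}, X }.
Iteration 1: +9 →
  {C, D}  = complement {A, B, E, F}
  {A, B, C}  = {B, C} ∪ {A, C}
  {A, B, C, F}  = complement {D, E}
  {A, C, D, E}  = {D, E} ∪ {A, C}
  {A, D, E, F}  = complement {B, C}
  {B, C, D, E}  = {D, E} ∪ {B, C}
  {B, D, E, F}  = complement {A, C}
  {A, B, C, E, F}  = {B, C} ∪ {A, B, E, F}
  {A, B, D, E, F}  = {D, E} ∪ {A, B, E, F}
  (now 15)
Iteration 2. New:
  {C}  = complement {A, B, D, E, F}
  {D}  = complement {A, B, C, E, F}
  {A, F}  = complement {B, C, D, E}
  {B, F}  = complement {A, C, D, E}
  {A, C, D}  = {C, D} ∪ {A, C}
  {B, C, D}  = {C, D} ∪ {B, C}
  {C, D, E}  = {C, D} ∪ {D, E}
  {D, E, F}  = complement {A, B, C}
  {A, B, C, D}  = {C, D} ∪ {A, B, C}
  {A, B, C, D, E}  = {A, B, C} ∪ {B, C, D, E}
  {A, B, C, D, F}  = {C, D} ∪ {A, B, C, F}
  {A, C, D, E, F}  = {C, D} ∪ {A, D, E, F}
  {B, C, D, E, F}  = {C, D} ∪ {B, D, E, F}
  (now 28)
Iteration 3 adds 15:
  {A}  = complement {B, C, D, E, F}
  {B}  = complement {A, C, D, E, F}
  {E}  = complement {A, B, C, D, F}
  {F}  = complement {A, B, C, D, E}
  {E, F}  = complement {A, B, C, D}
  {A, B, F}  = complement {C, D, E}
  {A, C, F}  = {A, F} ∪ {A, C}
  {A, D, F}  = {A, F} ∪ {D}
  {A, E, F}  = complement {B, C, D}
  {B, C, F}  = {B, F} ∪ {C}
  {B, D, F}  = {B, F} ∪ {D}
  {B, E, F}  = complement {A, C, D}
  {A, C, D, F}  = {C, D} ∪ {A, F}
  {B, C, D, F}  = {C, D} ∪ {B, F}
  {C, D, E, F}  = {C, D, E} ∪ {D, E, F}
  (now 43)
Iteration 4: +18 →
  {A, B}  = complement {C, D, E, F}
  {A, D}  = {D} ∪ {A}
  {A, E}  = complement {B, C, D, F}
  {B, D}  = {B} ∪ {D}
  {B, E}  = complement {A, C, D, F}
  {C, E}  = {C} ∪ {E}
  {C, F}  = {C} ∪ {F}
  {D, F}  = {D} ∪ {F}
  {A, C, E}  = complement {B, D, F}
  {A, D, E}  = complement {B, C, F}
  {B, C, E}  = complement {A, D, F}
  {B, D, E}  = complement {A, C, F}
  {C, D, F}  = {C, D} ∪ {F}
  {C, E, F}  = {C} ∪ {E, F}
  {A, B, C, E}  = {A, B, C} ∪ {E}
  {A, B, D, F}  = {B, D, F} ∪ {A, F}
  {A, C, E, F}  = {A, C, F} ∪ {A, E, F}
  {B, C, E, F}  = {B, C, F} ∪ {E, F}
  (now 61)
Iteration 5 (3 new):
  {A, B, D}  = complement {C, E, F}
  {A, B, E}  = complement {C, D, F}
  {A, B, D, E}  = complement {C, F}
  (now 64)
Iteration 6 adds nothing — fixpoint reached.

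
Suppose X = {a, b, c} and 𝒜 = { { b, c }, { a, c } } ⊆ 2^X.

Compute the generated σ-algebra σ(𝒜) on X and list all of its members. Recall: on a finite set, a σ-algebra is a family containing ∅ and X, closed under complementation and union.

Take S₀ = 𝒜 ∪ {∅, X} = { {}, { a, c }, { b, c }, X }.
Iteration 1 adds 2:
  { a }  = { b, c }ᶜ
  { b }  = { a, c }ᶜ
  [6 total]
Iteration 2 (1 new):
  { a, b }  = { b } ∪ { a }
  [7 total]
Iteration 3: 1 new —
  { c }  = { a, b }ᶜ
  [8 total]
Iteration 4: closed — nothing new.

σ(𝒜) = { {}, { a }, { b }, { c }, { a, b }, { a, c }, { b, c }, X }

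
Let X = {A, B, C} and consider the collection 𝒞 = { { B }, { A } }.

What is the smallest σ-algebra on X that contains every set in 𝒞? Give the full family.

Begin from { ∅, { A }, { B }, X } (that is, 𝒞 plus ∅ and X).
Round 1 (3 new):
  { A, B }  = { B } ∪ { A }
  { A, C }  = { B }ᶜ
  { B, C }  = { A }ᶜ
Round 2: 1 new —
  { C }  = { A, B }ᶜ
Round 3: no new sets; the family is a σ-algebra.

Therefore σ(𝒞) = { ∅, { A }, { B }, { C }, { A, B }, { A, C }, { B, C }, X } (|σ(𝒞)| = 8).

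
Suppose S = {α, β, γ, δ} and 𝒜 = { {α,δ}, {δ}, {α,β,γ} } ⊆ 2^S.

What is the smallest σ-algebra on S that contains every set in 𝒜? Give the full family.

Answer: σ(𝒜) = { {}, {α}, {δ}, {α,δ}, {β,γ}, {α,β,γ}, {β,γ,δ}, S }

Derivation:
Take S₀ = 𝒜 ∪ {∅, S} = { {}, {δ}, {α,δ}, {α,β,γ}, S }.
Iteration 1: 1 new —
  {β,γ}  = {α,δ}ᶜ
  (now 6)
Iteration 2 (1 new):
  {β,γ,δ}  = {δ} ∪ {β,γ}
  (now 7)
Iteration 3 adds 1:
  {α}  = {β,γ,δ}ᶜ
  (now 8)
Iteration 4 adds nothing — fixpoint reached.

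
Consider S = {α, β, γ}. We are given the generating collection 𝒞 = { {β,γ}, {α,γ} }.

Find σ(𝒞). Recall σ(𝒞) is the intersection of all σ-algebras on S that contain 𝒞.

Seed the family with 𝒞 together with ∅ and S: { {}, {α,γ}, {β,γ}, S }.
Round 1. New:
  {α}  = {β,γ}ᶜ
  {β}  = {α,γ}ᶜ
Round 2. New:
  {α,β}  = {β} ∪ {α}
Round 3. New:
  {γ}  = {α,β}ᶜ
After Round 4 the family is unchanged; done.

Therefore σ(𝒞) = { {}, {α}, {β}, {γ}, {α,β}, {α,γ}, {β,γ}, S } (|σ(𝒞)| = 8).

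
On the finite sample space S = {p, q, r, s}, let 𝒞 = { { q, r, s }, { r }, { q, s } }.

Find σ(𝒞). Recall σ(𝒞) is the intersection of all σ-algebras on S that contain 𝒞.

Seed the family with 𝒞 together with ∅ and S: { ∅, { r }, { q, s }, { q, r, s }, S }.
Iteration 1 adds 3:
  { p }  = complement { q, r, s }
  { p, r }  = complement { q, s }
  { p, q, s }  = complement { r }
  — 8 sets.
Iteration 2 adds nothing — fixpoint reached.

Hence σ(𝒞) has 8 members: { ∅, { p }, { r }, { p, r }, { q, s }, { p, q, s }, { q, r, s }, S }.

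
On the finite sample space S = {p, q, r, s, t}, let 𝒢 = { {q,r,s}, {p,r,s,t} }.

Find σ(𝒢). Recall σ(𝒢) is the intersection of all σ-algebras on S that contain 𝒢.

Begin from { ∅, {q,r,s}, {p,r,s,t}, S } (that is, 𝒢 plus ∅ and S).
Step 1. New:
  {q}  = complement {p,r,s,t}
  {p,t}  = complement {q,r,s}
  |family| = 6
Step 2: +1 →
  {p,q,t}  = {p,t} ∪ {q}
  |family| = 7
Step 3: +1 →
  {r,s}  = complement {p,q,t}
  |family| = 8
Step 4: already closed under ᶜ and ∪.

Therefore σ(𝒢) = { ∅, {q}, {p,t}, {r,s}, {p,q,t}, {q,r,s}, {p,r,s,t}, S } (|σ(𝒢)| = 8).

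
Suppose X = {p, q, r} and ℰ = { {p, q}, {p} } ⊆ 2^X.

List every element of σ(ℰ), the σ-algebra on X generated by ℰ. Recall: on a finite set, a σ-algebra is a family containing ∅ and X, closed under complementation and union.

Begin from { {}, {p}, {p, q}, X } (that is, ℰ plus ∅ and X).
Step 1 adds 2:
  {r}  = {p, q}ᶜ
  {q, r}  = {p}ᶜ
  [6 total]
Step 2: +1 →
  {p, r}  = {r} ∪ {p}
  [7 total]
Step 3: +1 →
  {q}  = {p, r}ᶜ
  [8 total]
Step 4: already closed under ᶜ and ∪.

σ(ℰ) = { {}, {p}, {q}, {r}, {p, q}, {p, r}, {q, r}, X }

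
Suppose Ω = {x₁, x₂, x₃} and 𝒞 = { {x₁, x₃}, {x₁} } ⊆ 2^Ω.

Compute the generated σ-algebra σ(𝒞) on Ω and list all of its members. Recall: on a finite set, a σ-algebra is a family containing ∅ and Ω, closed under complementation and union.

Answer: σ(𝒞) = { {}, {x₁}, {x₂}, {x₃}, {x₁, x₂}, {x₁, x₃}, {x₂, x₃}, Ω }

Derivation:
Begin from { {}, {x₁}, {x₁, x₃}, Ω } (that is, 𝒞 plus ∅ and Ω).
Step 1 adds 2:
  {x₂}  = complement {x₁, x₃}
  {x₂, x₃}  = complement {x₁}
  — 6 sets.
Step 2: +1 →
  {x₁, x₂}  = {x₂} ∪ {x₁}
  — 7 sets.
Step 3: +1 →
  {x₃}  = complement {x₁, x₂}
  — 8 sets.
Step 4: already closed under ᶜ and ∪.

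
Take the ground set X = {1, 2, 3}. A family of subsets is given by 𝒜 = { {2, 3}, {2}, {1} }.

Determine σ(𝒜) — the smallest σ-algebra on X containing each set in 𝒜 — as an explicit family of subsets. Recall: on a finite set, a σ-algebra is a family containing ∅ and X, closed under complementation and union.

Answer: σ(𝒜) = { ∅, {1}, {2}, {3}, {1, 2}, {1, 3}, {2, 3}, X }

Working:
Start: 𝒜 ∪ {∅, X} = { ∅, {1}, {2}, {2, 3}, X }.
Step 1: 2 new —
  {1, 2}  = {2} ∪ {1}
  {1, 3}  = {2}ᶜ
  |family| = 7
Step 2 adds 1:
  {3}  = {1, 2}ᶜ
  |family| = 8
Step 3: stable.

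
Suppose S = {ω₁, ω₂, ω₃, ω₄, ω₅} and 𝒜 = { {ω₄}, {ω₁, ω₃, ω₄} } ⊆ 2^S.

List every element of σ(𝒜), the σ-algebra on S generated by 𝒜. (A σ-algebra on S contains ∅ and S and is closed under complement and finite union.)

Begin from { {}, {ω₄}, {ω₁, ω₃, ω₄}, S } (that is, 𝒜 plus ∅ and S).
Pass 1. New:
  {ω₂, ω₅}  = complement {ω₁, ω₃, ω₄}
  {ω₁, ω₂, ω₃, ω₅}  = complement {ω₄}
  (now 6)
Pass 2 adds 1:
  {ω₂, ω₄, ω₅}  = {ω₂, ω₅} ∪ {ω₄}
  (now 7)
Pass 3: 1 new —
  {ω₁, ω₃}  = complement {ω₂, ω₄, ω₅}
  (now 8)
Pass 4: no new sets; the family is a σ-algebra.

σ(𝒜) = { {}, {ω₄}, {ω₁, ω₃}, {ω₂, ω₅}, {ω₁, ω₃, ω₄}, {ω₂, ω₄, ω₅}, {ω₁, ω₂, ω₃, ω₅}, S }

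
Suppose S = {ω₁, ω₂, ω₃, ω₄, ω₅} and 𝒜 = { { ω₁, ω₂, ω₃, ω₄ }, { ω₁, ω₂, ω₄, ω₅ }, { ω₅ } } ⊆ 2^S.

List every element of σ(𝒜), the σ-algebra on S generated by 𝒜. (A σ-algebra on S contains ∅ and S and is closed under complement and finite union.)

|σ(𝒜)| = 8.  σ(𝒜) = { {}, { ω₃ }, { ω₅ }, { ω₃, ω₅ }, { ω₁, ω₂, ω₄ }, { ω₁, ω₂, ω₃, ω₄ }, { ω₁, ω₂, ω₄, ω₅ }, S }

Derivation:
Start: 𝒜 ∪ {∅, S} = { {}, { ω₅ }, { ω₁, ω₂, ω₃, ω₄ }, { ω₁, ω₂, ω₄, ω₅ }, S }.
Round 1 adds 1:
  { ω₃ }  = complement { ω₁, ω₂, ω₄, ω₅ }
  — 6 sets.
Round 2 (1 new):
  { ω₃, ω₅ }  = { ω₃ } ∪ { ω₅ }
  — 7 sets.
Round 3: +1 →
  { ω₁, ω₂, ω₄ }  = complement { ω₃, ω₅ }
  — 8 sets.
Round 4: already closed under ᶜ and ∪.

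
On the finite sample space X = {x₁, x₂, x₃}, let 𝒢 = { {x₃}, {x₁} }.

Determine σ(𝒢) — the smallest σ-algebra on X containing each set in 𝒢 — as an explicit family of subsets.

σ(𝒢) (8 sets): { {}, {x₁}, {x₂}, {x₃}, {x₁, x₂}, {x₁, x₃}, {x₂, x₃}, X }

Working:
Start: 𝒢 ∪ {∅, X} = { {}, {x₁}, {x₃}, X }.
Step 1 adds 3:
  {x₁, x₂}  = X∖{x₃}
  {x₁, x₃}  = {x₃} ∪ {x₁}
  {x₂, x₃}  = X∖{x₁}
  — 7 sets.
Step 2 (1 new):
  {x₂}  = X∖{x₁, x₃}
  — 8 sets.
Step 3: already closed under ᶜ and ∪.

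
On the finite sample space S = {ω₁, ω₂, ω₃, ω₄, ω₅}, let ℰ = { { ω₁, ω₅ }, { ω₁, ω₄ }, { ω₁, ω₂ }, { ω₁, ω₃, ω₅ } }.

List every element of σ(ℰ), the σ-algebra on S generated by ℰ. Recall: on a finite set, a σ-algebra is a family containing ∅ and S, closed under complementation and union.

Take S₀ = ℰ ∪ {∅, S} = { {  }, { ω₁, ω₂ }, { ω₁, ω₄ }, { ω₁, ω₅ }, { ω₁, ω₃, ω₅ }, S }.
Iteration 1 adds 9:
  { ω₂, ω₄ }  = ᶜ of { ω₁, ω₃, ω₅ }
  { ω₁, ω₂, ω₄ }  = { ω₁, ω₄ } ∪ { ω₁, ω₂ }
  { ω₁, ω₂, ω₅ }  = { ω₁, ω₂ } ∪ { ω₁, ω₅ }
  { ω₁, ω₄, ω₅ }  = { ω₁, ω₄ } ∪ { ω₁, ω₅ }
  { ω₂, ω₃, ω₄ }  = ᶜ of { ω₁, ω₅ }
  { ω₂, ω₃, ω₅ }  = ᶜ of { ω₁, ω₄ }
  { ω₃, ω₄, ω₅ }  = ᶜ of { ω₁, ω₂ }
  { ω₁, ω₂, ω₃, ω₅ }  = { ω₁, ω₂ } ∪ { ω₁, ω₃, ω₅ }
  { ω₁, ω₃, ω₄, ω₅ }  = { ω₁, ω₄ } ∪ { ω₁, ω₃, ω₅ }
  (now 15)
Iteration 2 (8 new):
  { ω₂ }  = ᶜ of { ω₁, ω₃, ω₄, ω₅ }
  { ω₄ }  = ᶜ of { ω₁, ω₂, ω₃, ω₅ }
  { ω₂, ω₃ }  = ᶜ of { ω₁, ω₄, ω₅ }
  { ω₃, ω₄ }  = ᶜ of { ω₁, ω₂, ω₅ }
  { ω₃, ω₅ }  = ᶜ of { ω₁, ω₂, ω₄ }
  { ω₁, ω₂, ω₃, ω₄ }  = { ω₂, ω₃, ω₄ } ∪ { ω₁, ω₂ }
  { ω₁, ω₂, ω₄, ω₅ }  = { ω₁, ω₄, ω₅ } ∪ { ω₁, ω₂ }
  { ω₂, ω₃, ω₄, ω₅ }  = { ω₃, ω₄, ω₅ } ∪ { ω₂, ω₃, ω₄ }
  (now 23)
Iteration 3: 5 new —
  { ω₁ }  = ᶜ of { ω₂, ω₃, ω₄, ω₅ }
  { ω₃ }  = ᶜ of { ω₁, ω₂, ω₄, ω₅ }
  { ω₅ }  = ᶜ of { ω₁, ω₂, ω₃, ω₄ }
  { ω₁, ω₂, ω₃ }  = { ω₁, ω₂ } ∪ { ω₂, ω₃ }
  { ω₁, ω₃, ω₄ }  = { ω₃, ω₄ } ∪ { ω₁, ω₄ }
  (now 28)
Iteration 4 (4 new):
  { ω₁, ω₃ }  = { ω₃ } ∪ { ω₁ }
  { ω₂, ω₅ }  = ᶜ of { ω₁, ω₃, ω₄ }
  { ω₄, ω₅ }  = ᶜ of { ω₁, ω₂, ω₃ }
  { ω₂, ω₄, ω₅ }  = { ω₅ } ∪ { ω₂, ω₄ }
  (now 32)
Iteration 5: closed — nothing new.

σ(ℰ) = { {  }, { ω₁ }, { ω₂ }, { ω₃ }, { ω₄ }, { ω₅ }, { ω₁, ω₂ }, { ω₁, ω₃ }, { ω₁, ω₄ }, { ω₁, ω₅ }, { ω₂, ω₃ }, { ω₂, ω₄ }, { ω₂, ω₅ }, { ω₃, ω₄ }, { ω₃, ω₅ }, { ω₄, ω₅ }, { ω₁, ω₂, ω₃ }, { ω₁, ω₂, ω₄ }, { ω₁, ω₂, ω₅ }, { ω₁, ω₃, ω₄ }, { ω₁, ω₃, ω₅ }, { ω₁, ω₄, ω₅ }, { ω₂, ω₃, ω₄ }, { ω₂, ω₃, ω₅ }, { ω₂, ω₄, ω₅ }, { ω₃, ω₄, ω₅ }, { ω₁, ω₂, ω₃, ω₄ }, { ω₁, ω₂, ω₃, ω₅ }, { ω₁, ω₂, ω₄, ω₅ }, { ω₁, ω₃, ω₄, ω₅ }, { ω₂, ω₃, ω₄, ω₅ }, S }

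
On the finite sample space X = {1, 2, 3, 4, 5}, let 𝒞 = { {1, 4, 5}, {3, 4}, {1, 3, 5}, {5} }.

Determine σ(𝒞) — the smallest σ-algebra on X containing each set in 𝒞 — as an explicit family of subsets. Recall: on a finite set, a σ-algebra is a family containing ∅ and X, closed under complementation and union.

σ(𝒞) = { ∅, {1}, {2}, {3}, {4}, {5}, {1, 2}, {1, 3}, {1, 4}, {1, 5}, {2, 3}, {2, 4}, {2, 5}, {3, 4}, {3, 5}, {4, 5}, {1, 2, 3}, {1, 2, 4}, {1, 2, 5}, {1, 3, 4}, {1, 3, 5}, {1, 4, 5}, {2, 3, 4}, {2, 3, 5}, {2, 4, 5}, {3, 4, 5}, {1, 2, 3, 4}, {1, 2, 3, 5}, {1, 2, 4, 5}, {1, 3, 4, 5}, {2, 3, 4, 5}, X }

Check:
Take S₀ = 𝒞 ∪ {∅, X} = { ∅, {5}, {3, 4}, {1, 3, 5}, {1, 4, 5}, X }.
Round 1. New:
  {2, 3}  = {1, 4, 5}ᶜ
  {2, 4}  = {1, 3, 5}ᶜ
  {1, 2, 5}  = {3, 4}ᶜ
  {3, 4, 5}  = {3, 4} ∪ {5}
  {1, 2, 3, 4}  = {5}ᶜ
  {1, 3, 4, 5}  = {1, 4, 5} ∪ {3, 4}
  (now 12)
Round 2 adds 8:
  {2}  = {1, 3, 4, 5}ᶜ
  {1, 2}  = {3, 4, 5}ᶜ
  {2, 3, 4}  = {3, 4} ∪ {2, 3}
  {2, 3, 5}  = {5} ∪ {2, 3}
  {2, 4, 5}  = {5} ∪ {2, 4}
  {1, 2, 3, 5}  = {1, 3, 5} ∪ {1, 2, 5}
  {1, 2, 4, 5}  = {1, 4, 5} ∪ {1, 2, 5}
  {2, 3, 4, 5}  = {3, 4, 5} ∪ {2, 3}
  (now 20)
Round 3 adds 9:
  {1}  = {2, 3, 4, 5}ᶜ
  {3}  = {1, 2, 4, 5}ᶜ
  {4}  = {1, 2, 3, 5}ᶜ
  {1, 3}  = {2, 4, 5}ᶜ
  {1, 4}  = {2, 3, 5}ᶜ
  {1, 5}  = {2, 3, 4}ᶜ
  {2, 5}  = {2} ∪ {5}
  {1, 2, 3}  = {1, 2} ∪ {2, 3}
  {1, 2, 4}  = {2, 4} ∪ {1, 2}
  (now 29)
Round 4: +3 →
  {3, 5}  = {1, 2, 4}ᶜ
  {4, 5}  = {1, 2, 3}ᶜ
  {1, 3, 4}  = {2, 5}ᶜ
  (now 32)
Round 5: closed — nothing new.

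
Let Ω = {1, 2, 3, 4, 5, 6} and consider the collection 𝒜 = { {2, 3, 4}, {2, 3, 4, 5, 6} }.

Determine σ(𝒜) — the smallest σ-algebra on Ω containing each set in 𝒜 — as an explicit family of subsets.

σ(𝒜) (8 sets): { {}, {1}, {5, 6}, {1, 5, 6}, {2, 3, 4}, {1, 2, 3, 4}, {2, 3, 4, 5, 6}, Ω }

Working:
Start: 𝒜 ∪ {∅, Ω} = { {}, {2, 3, 4}, {2, 3, 4, 5, 6}, Ω }.
Iteration 1. New:
  {1}  = Ω∖{2, 3, 4, 5, 6}
  {1, 5, 6}  = Ω∖{2, 3, 4}
Iteration 2: 1 new —
  {1, 2, 3, 4}  = {2, 3, 4} ∪ {1}
Iteration 3 adds 1:
  {5, 6}  = Ω∖{1, 2, 3, 4}
After Iteration 4 the family is unchanged; done.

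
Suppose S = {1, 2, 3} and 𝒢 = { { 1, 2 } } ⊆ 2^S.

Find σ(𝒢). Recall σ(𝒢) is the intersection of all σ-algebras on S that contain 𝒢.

|σ(𝒢)| = 4.  σ(𝒢) = { ∅, { 3 }, { 1, 2 }, S }

Check:
Initial family (3 sets): { ∅, { 1, 2 }, S }.
Pass 1. New:
  { 3 }  = complement { 1, 2 }
  |family| = 4
Pass 2 adds nothing — fixpoint reached.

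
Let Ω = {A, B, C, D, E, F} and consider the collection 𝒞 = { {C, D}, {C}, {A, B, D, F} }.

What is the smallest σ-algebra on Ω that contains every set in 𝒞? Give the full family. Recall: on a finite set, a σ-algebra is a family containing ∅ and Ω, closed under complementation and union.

Start: 𝒞 ∪ {∅, Ω} = { {}, {C}, {C, D}, {A, B, D, F}, Ω }.
Round 1 (4 new):
  {C, E}  = ᶜ of {A, B, D, F}
  {A, B, E, F}  = ᶜ of {C, D}
  {A, B, C, D, F}  = {C} ∪ {A, B, D, F}
  {A, B, D, E, F}  = ᶜ of {C}
  [9 total]
Round 2. New:
  {E}  = ᶜ of {A, B, C, D, F}
  {C, D, E}  = {C, D} ∪ {C, E}
  {A, B, C, E, F}  = {C} ∪ {A, B, E, F}
  [12 total]
Round 3: +2 →
  {D}  = ᶜ of {A, B, C, E, F}
  {A, B, F}  = ᶜ of {C, D, E}
  [14 total]
Round 4: +2 →
  {D, E}  = {D} ∪ {E}
  {A, B, C, F}  = {C} ∪ {A, B, F}
  [16 total]
After Round 5 the family is unchanged; done.

σ(𝒞) = { {}, {C}, {D}, {E}, {C, D}, {C, E}, {D, E}, {A, B, F}, {C, D, E}, {A, B, C, F}, {A, B, D, F}, {A, B, E, F}, {A, B, C, D, F}, {A, B, C, E, F}, {A, B, D, E, F}, Ω }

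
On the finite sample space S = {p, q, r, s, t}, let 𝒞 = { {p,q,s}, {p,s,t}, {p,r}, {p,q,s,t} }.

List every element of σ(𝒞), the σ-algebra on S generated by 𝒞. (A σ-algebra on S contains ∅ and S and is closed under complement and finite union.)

Seed the family with 𝒞 together with ∅ and S: { ∅, {p,r}, {p,q,s}, {p,s,t}, {p,q,s,t}, S }.
Iteration 1: +6 →
  {r}  = ᶜ of {p,q,s,t}
  {q,r}  = ᶜ of {p,s,t}
  {r,t}  = ᶜ of {p,q,s}
  {q,s,t}  = ᶜ of {p,r}
  {p,q,r,s}  = {p,r} ∪ {p,q,s}
  {p,r,s,t}  = {p,s,t} ∪ {p,r}
  |family| = 12
Iteration 2: 6 new —
  {q}  = ᶜ of {p,r,s,t}
  {t}  = ᶜ of {p,q,r,s}
  {p,q,r}  = {q,r} ∪ {p,r}
  {p,r,t}  = {p,r} ∪ {r,t}
  {q,r,t}  = {q,r} ∪ {r,t}
  {q,r,s,t}  = {r} ∪ {q,s,t}
  |family| = 18
Iteration 3: +6 →
  {p}  = ᶜ of {q,r,s,t}
  {p,s}  = ᶜ of {q,r,t}
  {q,s}  = ᶜ of {p,r,t}
  {q,t}  = {q} ∪ {t}
  {s,t}  = ᶜ of {p,q,r}
  {p,q,r,t}  = {q,r,t} ∪ {p,q,r}
  |family| = 24
Iteration 4. New:
  {s}  = ᶜ of {p,q,r,t}
  {p,q}  = {q} ∪ {p}
  {p,t}  = {t} ∪ {p}
  {p,q,t}  = {q,t} ∪ {p}
  {p,r,s}  = ᶜ of {q,t}
  {q,r,s}  = {r} ∪ {q,s}
  {r,s,t}  = {s,t} ∪ {r}
  |family| = 31
Iteration 5 (1 new):
  {r,s}  = ᶜ of {p,q,t}
  |family| = 32
Iteration 6 adds nothing — fixpoint reached.

σ(𝒞) = { ∅, {p}, {q}, {r}, {s}, {t}, {p,q}, {p,r}, {p,s}, {p,t}, {q,r}, {q,s}, {q,t}, {r,s}, {r,t}, {s,t}, {p,q,r}, {p,q,s}, {p,q,t}, {p,r,s}, {p,r,t}, {p,s,t}, {q,r,s}, {q,r,t}, {q,s,t}, {r,s,t}, {p,q,r,s}, {p,q,r,t}, {p,q,s,t}, {p,r,s,t}, {q,r,s,t}, S }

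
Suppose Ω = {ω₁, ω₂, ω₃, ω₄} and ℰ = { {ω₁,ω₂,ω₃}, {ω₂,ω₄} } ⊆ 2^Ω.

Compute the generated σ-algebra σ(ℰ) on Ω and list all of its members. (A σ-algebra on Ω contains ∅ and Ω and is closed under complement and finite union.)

Begin from { ∅, {ω₂,ω₄}, {ω₁,ω₂,ω₃}, Ω } (that is, ℰ plus ∅ and Ω).
Step 1: 2 new —
  {ω₄}  = Ω∖{ω₁,ω₂,ω₃}
  {ω₁,ω₃}  = Ω∖{ω₂,ω₄}
  |family| = 6
Step 2 adds 1:
  {ω₁,ω₃,ω₄}  = {ω₁,ω₃} ∪ {ω₄}
  |family| = 7
Step 3: +1 →
  {ω₂}  = Ω∖{ω₁,ω₃,ω₄}
  |family| = 8
Step 4: already closed under ᶜ and ∪.

σ(ℰ) = { ∅, {ω₂}, {ω₄}, {ω₁,ω₃}, {ω₂,ω₄}, {ω₁,ω₂,ω₃}, {ω₁,ω₃,ω₄}, Ω }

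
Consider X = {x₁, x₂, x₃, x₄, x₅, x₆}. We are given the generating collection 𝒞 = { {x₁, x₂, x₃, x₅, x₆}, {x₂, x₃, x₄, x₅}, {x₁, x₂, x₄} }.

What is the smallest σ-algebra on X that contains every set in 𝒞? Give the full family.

σ(𝒞) = { {}, {x₁}, {x₂}, {x₄}, {x₆}, {x₁, x₂}, {x₁, x₄}, {x₁, x₆}, {x₂, x₄}, {x₂, x₆}, {x₃, x₅}, {x₄, x₆}, {x₁, x₂, x₄}, {x₁, x₂, x₆}, {x₁, x₃, x₅}, {x₁, x₄, x₆}, {x₂, x₃, x₅}, {x₂, x₄, x₆}, {x₃, x₄, x₅}, {x₃, x₅, x₆}, {x₁, x₂, x₃, x₅}, {x₁, x₂, x₄, x₆}, {x₁, x₃, x₄, x₅}, {x₁, x₃, x₅, x₆}, {x₂, x₃, x₄, x₅}, {x₂, x₃, x₅, x₆}, {x₃, x₄, x₅, x₆}, {x₁, x₂, x₃, x₄, x₅}, {x₁, x₂, x₃, x₅, x₆}, {x₁, x₃, x₄, x₅, x₆}, {x₂, x₃, x₄, x₅, x₆}, X }

Working:
Initial family (5 sets): { {}, {x₁, x₂, x₄}, {x₂, x₃, x₄, x₅}, {x₁, x₂, x₃, x₅, x₆}, X }.
Iteration 1 adds 4:
  {x₄}  = X∖{x₁, x₂, x₃, x₅, x₆}
  {x₁, x₆}  = X∖{x₂, x₃, x₄, x₅}
  {x₃, x₅, x₆}  = X∖{x₁, x₂, x₄}
  {x₁, x₂, x₃, x₄, x₅}  = {x₂, x₃, x₄, x₅} ∪ {x₁, x₂, x₄}
  (now 9)
Iteration 2: 6 new —
  {x₆}  = X∖{x₁, x₂, x₃, x₄, x₅}
  {x₁, x₄, x₆}  = {x₁, x₆} ∪ {x₄}
  {x₁, x₂, x₄, x₆}  = {x₁, x₆} ∪ {x₁, x₂, x₄}
  {x₁, x₃, x₅, x₆}  = {x₁, x₆} ∪ {x₃, x₅, x₆}
  {x₃, x₄, x₅, x₆}  = {x₃, x₅, x₆} ∪ {x₄}
  {x₂, x₃, x₄, x₅, x₆}  = {x₂, x₃, x₄, x₅} ∪ {x₃, x₅, x₆}
  (now 15)
Iteration 3: +7 →
  {x₁}  = X∖{x₂, x₃, x₄, x₅, x₆}
  {x₁, x₂}  = X∖{x₃, x₄, x₅, x₆}
  {x₂, x₄}  = X∖{x₁, x₃, x₅, x₆}
  {x₃, x₅}  = X∖{x₁, x₂, x₄, x₆}
  {x₄, x₆}  = {x₄} ∪ {x₆}
  {x₂, x₃, x₅}  = X∖{x₁, x₄, x₆}
  {x₁, x₃, x₄, x₅, x₆}  = {x₁, x₃, x₅, x₆} ∪ {x₃, x₄, x₅, x₆}
  (now 22)
Iteration 4 (8 new):
  {x₂}  = X∖{x₁, x₃, x₄, x₅, x₆}
  {x₁, x₄}  = {x₄} ∪ {x₁}
  {x₁, x₂, x₆}  = {x₁, x₆} ∪ {x₁, x₂}
  {x₁, x₃, x₅}  = {x₃, x₅} ∪ {x₁}
  {x₂, x₄, x₆}  = {x₄, x₆} ∪ {x₂, x₄}
  {x₃, x₄, x₅}  = {x₃, x₅} ∪ {x₄}
  {x₁, x₂, x₃, x₅}  = X∖{x₄, x₆}
  {x₂, x₃, x₅, x₆}  = {x₆} ∪ {x₂, x₃, x₅}
  (now 30)
Iteration 5. New:
  {x₂, x₆}  = {x₂} ∪ {x₆}
  {x₁, x₃, x₄, x₅}  = {x₃, x₄, x₅} ∪ {x₁}
  (now 32)
After Iteration 6 the family is unchanged; done.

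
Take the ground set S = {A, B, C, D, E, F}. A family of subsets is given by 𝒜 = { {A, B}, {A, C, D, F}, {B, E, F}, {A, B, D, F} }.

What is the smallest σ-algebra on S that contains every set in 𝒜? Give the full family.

Take S₀ = 𝒜 ∪ {∅, S} = { {}, {A, B}, {B, E, F}, {A, B, D, F}, {A, C, D, F}, S }.
Round 1 (7 new):
  {B, E}  = {A, C, D, F}ᶜ
  {C, E}  = {A, B, D, F}ᶜ
  {A, C, D}  = {B, E, F}ᶜ
  {A, B, E, F}  = {A, B} ∪ {B, E, F}
  {C, D, E, F}  = {A, B}ᶜ
  {A, B, C, D, F}  = {A, B, D, F} ∪ {A, C, D, F}
  {A, B, D, E, F}  = {A, B, D, F} ∪ {B, E, F}
  (now 13)
Round 2. New:
  {C}  = {A, B, D, E, F}ᶜ
  {E}  = {A, B, C, D, F}ᶜ
  {C, D}  = {A, B, E, F}ᶜ
  {A, B, E}  = {B, E} ∪ {A, B}
  {B, C, E}  = {B, E} ∪ {C, E}
  {A, B, C, D}  = {A, B} ∪ {A, C, D}
  {A, B, C, E}  = {A, B} ∪ {C, E}
  {A, C, D, E}  = {A, C, D} ∪ {C, E}
  {B, C, E, F}  = {B, E, F} ∪ {C, E}
  {A, B, C, D, E}  = {B, E} ∪ {A, C, D}
  {A, B, C, E, F}  = {C, E} ∪ {A, B, E, F}
  {A, C, D, E, F}  = {C, D, E, F} ∪ {A, C, D}
  {B, C, D, E, F}  = {B, E} ∪ {C, D, E, F}
  (now 26)
Round 3. New:
  {A}  = {B, C, D, E, F}ᶜ
  {B}  = {A, C, D, E, F}ᶜ
  {D}  = {A, B, C, E, F}ᶜ
  {F}  = {A, B, C, D, E}ᶜ
  {A, D}  = {B, C, E, F}ᶜ
  {B, F}  = {A, C, D, E}ᶜ
  {D, F}  = {A, B, C, E}ᶜ
  {E, F}  = {A, B, C, D}ᶜ
  {A, B, C}  = {A, B} ∪ {C}
  {A, D, F}  = {B, C, E}ᶜ
  {C, D, E}  = {C, D} ∪ {C, E}
  {C, D, F}  = {A, B, E}ᶜ
  {B, C, D, E}  = {B, E} ∪ {C, D}
  (now 39)
Round 4. New:
  {A, C}  = {C} ∪ {A}
  {A, E}  = {A} ∪ {E}
  {A, F}  = {B, C, D, E}ᶜ
  {B, C}  = {B} ∪ {C}
  {B, D}  = {B} ∪ {D}
  {C, F}  = {C} ∪ {F}
  {D, E}  = {D} ∪ {E}
  {A, B, D}  = {B} ∪ {A, D}
  {A, B, F}  = {C, D, E}ᶜ
  {A, C, E}  = {C, E} ∪ {A}
  {A, D, E}  = {A, D} ∪ {E}
  {A, E, F}  = {A} ∪ {E, F}
  {B, C, D}  = {C, D} ∪ {B}
  {B, C, F}  = {B, F} ∪ {C}
  {B, D, E}  = {D} ∪ {B, E}
  {B, D, F}  = {B} ∪ {D, F}
  {C, E, F}  = {C, E} ∪ {E, F}
  {D, E, F}  = {A, B, C}ᶜ
  {A, B, C, F}  = {A, B, C} ∪ {B, F}
  {A, B, D, E}  = {A, B, E} ∪ {D}
  {A, D, E, F}  = {E, F} ∪ {A, D, F}
  {B, C, D, F}  = {C, D} ∪ {B, F}
  {B, D, E, F}  = {D} ∪ {B, E, F}
  (now 62)
Round 5 adds 2:
  {A, C, F}  = {B, D, E}ᶜ
  {A, C, E, F}  = {B, D}ᶜ
  (now 64)
Round 6: no new sets; the family is a σ-algebra.

Hence σ(𝒜) has 64 members: { {}, {A}, {B}, {C}, {D}, {E}, {F}, {A, B}, {A, C}, {A, D}, {A, E}, {A, F}, {B, C}, {B, D}, {B, E}, {B, F}, {C, D}, {C, E}, {C, F}, {D, E}, {D, F}, {E, F}, {A, B, C}, {A, B, D}, {A, B, E}, {A, B, F}, {A, C, D}, {A, C, E}, {A, C, F}, {A, D, E}, {A, D, F}, {A, E, F}, {B, C, D}, {B, C, E}, {B, C, F}, {B, D, E}, {B, D, F}, {B, E, F}, {C, D, E}, {C, D, F}, {C, E, F}, {D, E, F}, {A, B, C, D}, {A, B, C, E}, {A, B, C, F}, {A, B, D, E}, {A, B, D, F}, {A, B, E, F}, {A, C, D, E}, {A, C, D, F}, {A, C, E, F}, {A, D, E, F}, {B, C, D, E}, {B, C, D, F}, {B, C, E, F}, {B, D, E, F}, {C, D, E, F}, {A, B, C, D, E}, {A, B, C, D, F}, {A, B, C, E, F}, {A, B, D, E, F}, {A, C, D, E, F}, {B, C, D, E, F}, S }.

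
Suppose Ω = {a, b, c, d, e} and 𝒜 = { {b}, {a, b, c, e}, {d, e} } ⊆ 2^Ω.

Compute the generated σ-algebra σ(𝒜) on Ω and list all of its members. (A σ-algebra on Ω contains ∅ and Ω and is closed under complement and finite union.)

Take S₀ = 𝒜 ∪ {∅, Ω} = { ∅, {b}, {d, e}, {a, b, c, e}, Ω }.
Pass 1 adds 4:
  {d}  = Ω∖{a, b, c, e}
  {a, b, c}  = Ω∖{d, e}
  {b, d, e}  = {d, e} ∪ {b}
  {a, c, d, e}  = Ω∖{b}
  |family| = 9
Pass 2: +3 →
  {a, c}  = Ω∖{b, d, e}
  {b, d}  = {b} ∪ {d}
  {a, b, c, d}  = {a, b, c} ∪ {d}
  |family| = 12
Pass 3: 3 new —
  {e}  = Ω∖{a, b, c, d}
  {a, c, d}  = {a, c} ∪ {d}
  {a, c, e}  = Ω∖{b, d}
  |family| = 15
Pass 4 adds 1:
  {b, e}  = Ω∖{a, c, d}
  |family| = 16
Pass 5: stable.

Therefore σ(𝒜) = { ∅, {b}, {d}, {e}, {a, c}, {b, d}, {b, e}, {d, e}, {a, b, c}, {a, c, d}, {a, c, e}, {b, d, e}, {a, b, c, d}, {a, b, c, e}, {a, c, d, e}, Ω } (|σ(𝒜)| = 16).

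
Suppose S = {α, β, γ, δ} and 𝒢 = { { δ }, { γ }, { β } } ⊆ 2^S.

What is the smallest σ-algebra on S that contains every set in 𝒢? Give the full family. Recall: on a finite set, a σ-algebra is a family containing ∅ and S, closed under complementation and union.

Begin from { ∅, { β }, { γ }, { δ }, S } (that is, 𝒢 plus ∅ and S).
Round 1 adds 6:
  { β, γ }  = { γ } ∪ { β }
  { β, δ }  = { δ } ∪ { β }
  { γ, δ }  = { γ } ∪ { δ }
  { α, β, γ }  = { δ }ᶜ
  { α, β, δ }  = { γ }ᶜ
  { α, γ, δ }  = { β }ᶜ
  |family| = 11
Round 2: 4 new —
  { α, β }  = { γ, δ }ᶜ
  { α, γ }  = { β, δ }ᶜ
  { α, δ }  = { β, γ }ᶜ
  { β, γ, δ }  = { γ, δ } ∪ { β }
  |family| = 15
Round 3: 1 new —
  { α }  = { β, γ, δ }ᶜ
  |family| = 16
Round 4: already closed under ᶜ and ∪.

|σ(𝒢)| = 16.  σ(𝒢) = { ∅, { α }, { β }, { γ }, { δ }, { α, β }, { α, γ }, { α, δ }, { β, γ }, { β, δ }, { γ, δ }, { α, β, γ }, { α, β, δ }, { α, γ, δ }, { β, γ, δ }, S }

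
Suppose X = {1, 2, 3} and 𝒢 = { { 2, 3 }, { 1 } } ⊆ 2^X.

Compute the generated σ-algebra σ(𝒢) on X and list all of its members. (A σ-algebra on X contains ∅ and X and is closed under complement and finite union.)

Seed the family with 𝒢 together with ∅ and X: { {  }, { 1 }, { 2, 3 }, X }.
Pass 1: no new sets; the family is a σ-algebra.

|σ(𝒢)| = 4.  σ(𝒢) = { {  }, { 1 }, { 2, 3 }, X }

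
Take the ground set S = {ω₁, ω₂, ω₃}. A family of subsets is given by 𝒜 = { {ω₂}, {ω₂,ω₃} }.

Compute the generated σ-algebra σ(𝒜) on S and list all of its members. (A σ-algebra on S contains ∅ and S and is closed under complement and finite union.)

Start: 𝒜 ∪ {∅, S} = { {}, {ω₂}, {ω₂,ω₃}, S }.
Pass 1. New:
  {ω₁}  = complement {ω₂,ω₃}
  {ω₁,ω₃}  = complement {ω₂}
Pass 2. New:
  {ω₁,ω₂}  = {ω₂} ∪ {ω₁}
Pass 3: +1 →
  {ω₃}  = complement {ω₁,ω₂}
Pass 4: stable.

Hence σ(𝒜) has 8 members: { {}, {ω₁}, {ω₂}, {ω₃}, {ω₁,ω₂}, {ω₁,ω₃}, {ω₂,ω₃}, S }.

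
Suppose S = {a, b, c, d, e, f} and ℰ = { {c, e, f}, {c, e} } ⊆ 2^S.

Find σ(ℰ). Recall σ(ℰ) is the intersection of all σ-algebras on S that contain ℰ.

Take S₀ = ℰ ∪ {∅, S} = { {}, {c, e}, {c, e, f}, S }.
Iteration 1. New:
  {a, b, d}  = S∖{c, e, f}
  {a, b, d, f}  = S∖{c, e}
  |family| = 6
Iteration 2: 1 new —
  {a, b, c, d, e}  = {c, e} ∪ {a, b, d}
  |family| = 7
Iteration 3: 1 new —
  {f}  = S∖{a, b, c, d, e}
  |family| = 8
Iteration 4: closed — nothing new.

Therefore σ(ℰ) = { {}, {f}, {c, e}, {a, b, d}, {c, e, f}, {a, b, d, f}, {a, b, c, d, e}, S } (|σ(ℰ)| = 8).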